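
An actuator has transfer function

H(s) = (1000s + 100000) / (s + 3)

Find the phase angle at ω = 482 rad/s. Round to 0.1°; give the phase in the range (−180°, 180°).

-11.4°

Substitute s = j482:
Numerator: 1000(j482) + 100000 = 100000 + j482000
Denominator: (j482) + 3 = 3 + j482
|N| = √(100000² + 482000²) ≈ 4.9226e+05, ∠N ≈ 78.28°
|D| = √(3² + 482²) ≈ 482.01, ∠D ≈ 89.64°
∠H = 78.28° − 89.64° = -11.36°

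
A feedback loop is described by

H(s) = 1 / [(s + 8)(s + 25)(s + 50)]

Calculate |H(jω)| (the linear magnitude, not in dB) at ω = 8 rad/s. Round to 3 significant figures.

6.65e-05

At s = jω = j8:
pole (s+8): 8 + j8 → |·| = √(8²+8²) = √128 ≈ 11.314, ∠ = arctan(8/8) ≈ 45.00°
pole (s+25): 25 + j8 → |·| = √(25²+8²) = √689 ≈ 26.249, ∠ = arctan(8/25) ≈ 17.74°
pole (s+50): 50 + j8 → |·| = √(50²+8²) = √2564 ≈ 50.636, ∠ = arctan(8/50) ≈ 9.09°
|H| = 1 / 15038 ≈ 6.6498e-05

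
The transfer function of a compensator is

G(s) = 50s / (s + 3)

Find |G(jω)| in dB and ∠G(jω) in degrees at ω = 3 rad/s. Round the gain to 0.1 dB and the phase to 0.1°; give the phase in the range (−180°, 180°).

At s = jω = j3:
zero at origin: s = j3 → |·| = 3, ∠ = 90.00°
pole (s+3): 3 + j3 → |·| = √(3²+3²) = √18 ≈ 4.2426, ∠ = arctan(3/3) ≈ 45.00°
|G| = 50 · 3 / 4.2426 ≈ 35.356
Gain = 20 log₁₀(35.356) ≈ 30.97 dB
∠G = 90.00° − 45.00° = 45.00°

31.0 dB, 45.0°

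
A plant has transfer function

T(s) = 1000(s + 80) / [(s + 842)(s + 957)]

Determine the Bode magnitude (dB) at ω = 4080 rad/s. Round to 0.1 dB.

-12.6 dB

At s = jω = j4080:
zero (s+80): 80 + j4080 → |·| = √(80²+4080²) = √16652800 ≈ 4080.8, ∠ = arctan(4080/80) ≈ 88.88°
pole (s+842): 842 + j4080 → |·| = √(842²+4080²) = √17355364 ≈ 4166, ∠ = arctan(4080/842) ≈ 78.34°
pole (s+957): 957 + j4080 → |·| = √(957²+4080²) = √17562249 ≈ 4190.7, ∠ = arctan(4080/957) ≈ 76.80°
|T| = 1000 · 4080.8 / 1.7458e+07 ≈ 0.23375
Gain = 20 log₁₀(0.23375) ≈ -12.62 dB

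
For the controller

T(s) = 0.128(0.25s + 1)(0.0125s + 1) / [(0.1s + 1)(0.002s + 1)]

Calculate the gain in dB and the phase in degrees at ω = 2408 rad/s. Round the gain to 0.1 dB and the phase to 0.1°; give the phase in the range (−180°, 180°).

5.8 dB, 10.0°

At ω = 2408 rad/s:
zero (1 + j2408·0.25) = 1 + j602 → |·| ≈ 602, ∠ ≈ 89.90°
zero (1 + j2408·0.0125) = 1 + j30.1 → |·| ≈ 30.117, ∠ ≈ 88.10°
pole (1 + j2408·0.1) = 1 + j240.8 → |·| ≈ 240.8, ∠ ≈ 89.76°
pole (1 + j2408·0.002) = 1 + j4.816 → |·| ≈ 4.9187, ∠ ≈ 78.27°
|T| = 0.128 · 602 · 30.117 / (240.8 · 4.9187) ≈ 1.9593
Gain = 20 log₁₀(1.9593) ≈ 5.84 dB
∠T = (89.90° + 88.10°) − (89.76° + 78.27°) = 9.97°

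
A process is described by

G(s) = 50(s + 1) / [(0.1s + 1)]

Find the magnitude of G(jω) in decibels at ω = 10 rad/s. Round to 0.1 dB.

51.0 dB

At ω = 10 rad/s:
zero (1 + j10·1) = 1 + j10 → |·| ≈ 10.05, ∠ ≈ 84.29°
pole (1 + j10·0.1) = 1 + j1 → |·| ≈ 1.4142, ∠ ≈ 45.00°
|G| = 50 · 10.05 / (1.4142) ≈ 355.32
Gain = 20 log₁₀(355.32) ≈ 51.01 dB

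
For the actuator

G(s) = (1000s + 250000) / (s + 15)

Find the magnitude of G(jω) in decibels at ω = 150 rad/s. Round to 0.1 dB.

Substitute s = j150:
Numerator: 1000(j150) + 250000 = 250000 + j150000
Denominator: (j150) + 15 = 15 + j150
|N| = √(250000² + 150000²) ≈ 2.9155e+05, ∠N ≈ 30.96°
|D| = √(15² + 150²) ≈ 150.75, ∠D ≈ 84.29°
|G| = 2.9155e+05 / 150.75 ≈ 1934
Gain = 20 log₁₀(1934) ≈ 65.73 dB

65.7 dB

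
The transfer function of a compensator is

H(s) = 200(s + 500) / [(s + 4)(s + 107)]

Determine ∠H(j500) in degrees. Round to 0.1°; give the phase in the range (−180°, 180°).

-122.5°

At s = jω = j500:
zero (s+500): 500 + j500 → |·| = √(500²+500²) = √500000 ≈ 707.11, ∠ = arctan(500/500) ≈ 45.00°
pole (s+4): 4 + j500 → |·| = √(4²+500²) = √250016 ≈ 500.02, ∠ = arctan(500/4) ≈ 89.54°
pole (s+107): 107 + j500 → |·| = √(107²+500²) = √261449 ≈ 511.32, ∠ = arctan(500/107) ≈ 77.92°
∠H = 45.00° − 167.46° = -122.46°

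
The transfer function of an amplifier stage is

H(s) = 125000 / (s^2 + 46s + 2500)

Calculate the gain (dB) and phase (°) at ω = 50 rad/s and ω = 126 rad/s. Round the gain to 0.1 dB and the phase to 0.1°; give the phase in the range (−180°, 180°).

At s = jω = j50:
quadratic: (j50)² + 46·j50 + 2500 = 0 + j2300 → |·| ≈ 2300, ∠ ≈ 90.00°
|H| = 125000 / 2300 ≈ 54.348
Gain = 20 log₁₀(54.348) ≈ 34.70 dB
∠H = 0.00° − 90.00° = -90.00°

At s = jω = j126:
quadratic: (j126)² + 46·j126 + 2500 = -13376 + j5796 → |·| ≈ 14578, ∠ ≈ 156.57°
|H| = 125000 / 14578 ≈ 8.5746
Gain = 20 log₁₀(8.5746) ≈ 18.66 dB
∠H = 0.00° − 156.57° = -156.57°

ω = 50: 34.7 dB, -90.0°; ω = 126: 18.7 dB, -156.6°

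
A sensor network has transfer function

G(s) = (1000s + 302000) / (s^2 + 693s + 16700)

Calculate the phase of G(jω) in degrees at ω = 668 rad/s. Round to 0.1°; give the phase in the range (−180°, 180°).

-67.2°

Substitute s = j668:
Numerator: 1000(j668) + 302000 = 302000 + j668000
Denominator: (j668)^2 + 693(j668) + 16700 = -429524 + j462924
|N| = √(302000² + 668000²) ≈ 7.3309e+05, ∠N ≈ 65.67°
|D| = √(429524² + 462924²) ≈ 6.315e+05, ∠D ≈ 132.86°
∠G = 65.67° − 132.86° = -67.19°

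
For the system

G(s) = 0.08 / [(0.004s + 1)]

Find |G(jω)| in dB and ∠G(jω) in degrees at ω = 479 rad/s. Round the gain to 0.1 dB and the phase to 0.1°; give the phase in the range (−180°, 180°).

-28.6 dB, -62.4°

At ω = 479 rad/s:
pole (1 + j479·0.004) = 1 + j1.916 → |·| ≈ 2.1613, ∠ ≈ 62.44°
|G| = 0.08 · 1 / (2.1613) ≈ 0.037015
Gain = 20 log₁₀(0.037015) ≈ -28.63 dB
∠G = (0°) − (62.44°) = -62.44°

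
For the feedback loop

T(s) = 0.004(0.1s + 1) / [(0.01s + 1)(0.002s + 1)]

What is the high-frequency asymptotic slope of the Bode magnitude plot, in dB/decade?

Each pole contributes −20 dB/decade at high frequency; each zero contributes +20 dB/decade.
Net: 1 zero(s) − 2 pole(s) → -20 dB/decade.

-20 dB/decade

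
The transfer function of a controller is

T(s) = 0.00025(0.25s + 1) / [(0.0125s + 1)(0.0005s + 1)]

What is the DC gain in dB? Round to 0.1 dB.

T(0) = 0.00025 · 1 / 1 = 0.00025
20 log₁₀(0.00025) ≈ -72.04 dB

-72.0 dB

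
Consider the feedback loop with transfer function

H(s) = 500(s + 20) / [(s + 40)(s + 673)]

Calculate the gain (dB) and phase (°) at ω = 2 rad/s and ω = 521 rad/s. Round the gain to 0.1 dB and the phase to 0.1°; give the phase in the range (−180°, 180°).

ω = 2: -8.6 dB, 2.7°; ω = 521: -4.6 dB, -35.6°

At s = jω = j2:
zero (s+20): 20 + j2 → |·| = √(20²+2²) = √404 ≈ 20.1, ∠ = arctan(2/20) ≈ 5.71°
pole (s+40): 40 + j2 → |·| = √(40²+2²) = √1604 ≈ 40.05, ∠ = arctan(2/40) ≈ 2.86°
pole (s+673): 673 + j2 → |·| = √(673²+2²) = √452933 ≈ 673, ∠ = arctan(2/673) ≈ 0.17°
|H| = 500 · 20.1 / 26954 ≈ 0.37286
Gain = 20 log₁₀(0.37286) ≈ -8.57 dB
∠H = 5.71° − 3.03° = 2.68°

At s = jω = j521:
zero (s+20): 20 + j521 → |·| = √(20²+521²) = √271841 ≈ 521.38, ∠ = arctan(521/20) ≈ 87.80°
pole (s+40): 40 + j521 → |·| = √(40²+521²) = √273041 ≈ 522.53, ∠ = arctan(521/40) ≈ 85.61°
pole (s+673): 673 + j521 → |·| = √(673²+521²) = √724370 ≈ 851.1, ∠ = arctan(521/673) ≈ 37.75°
|H| = 500 · 521.38 / 4.4473e+05 ≈ 0.58618
Gain = 20 log₁₀(0.58618) ≈ -4.64 dB
∠H = 87.80° − 123.36° = -35.56°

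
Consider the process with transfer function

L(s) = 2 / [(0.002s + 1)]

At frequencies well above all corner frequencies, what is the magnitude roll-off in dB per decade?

Each pole contributes −20 dB/decade at high frequency; each zero contributes +20 dB/decade.
Net: 0 zero(s) − 1 pole(s) → -20 dB/decade.

-20 dB/decade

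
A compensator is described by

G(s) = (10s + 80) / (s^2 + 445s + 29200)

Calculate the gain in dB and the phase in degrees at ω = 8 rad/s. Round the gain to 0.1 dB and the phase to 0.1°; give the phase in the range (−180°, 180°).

-48.3 dB, 38.0°

Substitute s = j8:
Numerator: 10(j8) + 80 = 80 + j80
Denominator: (j8)^2 + 445(j8) + 29200 = 29136 + j3560
|N| = √(80² + 80²) ≈ 113.14, ∠N ≈ 45.00°
|D| = √(29136² + 3560²) ≈ 29353, ∠D ≈ 6.97°
|G| = 113.14 / 29353 ≈ 0.0038545
Gain = 20 log₁₀(0.0038545) ≈ -48.28 dB
∠G = 45.00° − 6.97° = 38.03°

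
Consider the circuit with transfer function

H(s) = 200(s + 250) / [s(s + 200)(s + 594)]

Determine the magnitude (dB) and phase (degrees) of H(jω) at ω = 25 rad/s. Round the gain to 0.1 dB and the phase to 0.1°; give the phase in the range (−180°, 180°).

At s = jω = j25:
zero (s+250): 250 + j25 → |·| = √(250²+25²) = √63125 ≈ 251.25, ∠ = arctan(25/250) ≈ 5.71°
pole (s+200): 200 + j25 → |·| = √(200²+25²) = √40625 ≈ 201.56, ∠ = arctan(25/200) ≈ 7.13°
pole (s+594): 594 + j25 → |·| = √(594²+25²) = √353461 ≈ 594.53, ∠ = arctan(25/594) ≈ 2.41°
pole at origin: |s| = 25, ∠ = 90.00° (in denominator)
|H| = 200 · 251.25 / 2.9958e+06 ≈ 0.016773
Gain = 20 log₁₀(0.016773) ≈ -35.51 dB
∠H = 5.71° − 99.54° = -93.83°

-35.5 dB, -93.8°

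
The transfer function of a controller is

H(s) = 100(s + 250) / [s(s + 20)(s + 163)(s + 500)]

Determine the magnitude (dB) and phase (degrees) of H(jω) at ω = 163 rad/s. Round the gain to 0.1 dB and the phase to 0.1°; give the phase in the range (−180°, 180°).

At s = jω = j163:
zero (s+250): 250 + j163 → |·| = √(250²+163²) = √89069 ≈ 298.44, ∠ = arctan(163/250) ≈ 33.10°
pole (s+20): 20 + j163 → |·| = √(20²+163²) = √26969 ≈ 164.22, ∠ = arctan(163/20) ≈ 83.00°
pole (s+163): 163 + j163 → |·| = √(163²+163²) = √53138 ≈ 230.52, ∠ = arctan(163/163) ≈ 45.00°
pole (s+500): 500 + j163 → |·| = √(500²+163²) = √276569 ≈ 525.9, ∠ = arctan(163/500) ≈ 18.06°
pole at origin: |s| = 163, ∠ = 90.00° (in denominator)
|H| = 100 · 298.44 / 3.2451e+09 ≈ 9.1966e-06
Gain = 20 log₁₀(9.1966e-06) ≈ -100.73 dB
∠H = 33.10° − 236.06° = -202.96° ≡ 157.04° (principal value)

-100.7 dB, 157.0°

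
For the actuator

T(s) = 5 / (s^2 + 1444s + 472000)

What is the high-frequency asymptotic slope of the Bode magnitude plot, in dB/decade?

-40 dB/decade

Each pole contributes −20 dB/decade at high frequency; each zero contributes +20 dB/decade.
Net: 0 zero(s) − 2 pole(s) → -40 dB/decade.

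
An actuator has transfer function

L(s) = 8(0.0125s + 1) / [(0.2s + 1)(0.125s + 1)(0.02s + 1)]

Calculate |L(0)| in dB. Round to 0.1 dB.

18.1 dB

L(0) = 8 · 1 / 1 = 8
20 log₁₀(8) ≈ 18.06 dB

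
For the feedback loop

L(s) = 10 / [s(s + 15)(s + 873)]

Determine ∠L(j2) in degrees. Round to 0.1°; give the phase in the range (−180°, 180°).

At s = jω = j2:
pole (s+15): 15 + j2 → |·| = √(15²+2²) = √229 ≈ 15.133, ∠ = arctan(2/15) ≈ 7.59°
pole (s+873): 873 + j2 → |·| = √(873²+2²) = √762133 ≈ 873, ∠ = arctan(2/873) ≈ 0.13°
pole at origin: |s| = 2, ∠ = 90.00° (in denominator)
∠L = 0.00° − 97.72° = -97.72°

-97.7°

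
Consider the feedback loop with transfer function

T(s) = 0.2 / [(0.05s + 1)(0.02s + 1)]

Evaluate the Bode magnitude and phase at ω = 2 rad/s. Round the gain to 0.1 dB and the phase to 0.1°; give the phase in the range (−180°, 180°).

At ω = 2 rad/s:
pole (1 + j2·0.05) = 1 + j0.1 → |·| ≈ 1.005, ∠ ≈ 5.71°
pole (1 + j2·0.02) = 1 + j0.04 → |·| ≈ 1.0008, ∠ ≈ 2.29°
|T| = 0.2 · 1 / (1.005 · 1.0008) ≈ 0.19885
Gain = 20 log₁₀(0.19885) ≈ -14.03 dB
∠T = (0°) − (5.71° + 2.29°) = -8.00°

-14.0 dB, -8.0°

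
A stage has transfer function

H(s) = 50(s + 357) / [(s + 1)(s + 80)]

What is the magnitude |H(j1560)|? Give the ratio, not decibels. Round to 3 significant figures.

0.0328

At s = jω = j1560:
zero (s+357): 357 + j1560 → |·| = √(357²+1560²) = √2561049 ≈ 1600.3, ∠ = arctan(1560/357) ≈ 77.11°
pole (s+1): 1 + j1560 → |·| = √(1²+1560²) = √2433601 ≈ 1560, ∠ = arctan(1560/1) ≈ 89.96°
pole (s+80): 80 + j1560 → |·| = √(80²+1560²) = √2440000 ≈ 1562, ∠ = arctan(1560/80) ≈ 87.06°
|H| = 50 · 1600.3 / 2.4367e+06 ≈ 0.032837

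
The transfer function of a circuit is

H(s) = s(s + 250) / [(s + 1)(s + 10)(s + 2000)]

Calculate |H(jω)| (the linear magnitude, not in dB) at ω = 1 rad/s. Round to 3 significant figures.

At s = jω = j1:
zero (s+250): 250 + j1 → |·| = √(250²+1²) = √62501 ≈ 250, ∠ = arctan(1/250) ≈ 0.23°
zero at origin: s = j1 → |·| = 1, ∠ = 90.00°
pole (s+1): 1 + j1 → |·| = √(1²+1²) = √2 ≈ 1.4142, ∠ = arctan(1/1) ≈ 45.00°
pole (s+10): 10 + j1 → |·| = √(10²+1²) = √101 ≈ 10.05, ∠ = arctan(1/10) ≈ 5.71°
pole (s+2000): 2000 + j1 → |·| = √(2000²+1²) = √4000001 ≈ 2000, ∠ = arctan(1/2000) ≈ 0.03°
|H| = 1 · 250 / 28425 ≈ 0.0087951

0.00880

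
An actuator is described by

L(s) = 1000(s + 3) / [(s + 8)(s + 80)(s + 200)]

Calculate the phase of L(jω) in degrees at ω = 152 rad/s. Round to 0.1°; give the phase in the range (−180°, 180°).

At s = jω = j152:
zero (s+3): 3 + j152 → |·| = √(3²+152²) = √23113 ≈ 152.03, ∠ = arctan(152/3) ≈ 88.87°
pole (s+8): 8 + j152 → |·| = √(8²+152²) = √23168 ≈ 152.21, ∠ = arctan(152/8) ≈ 86.99°
pole (s+80): 80 + j152 → |·| = √(80²+152²) = √29504 ≈ 171.77, ∠ = arctan(152/80) ≈ 62.24°
pole (s+200): 200 + j152 → |·| = √(200²+152²) = √63104 ≈ 251.21, ∠ = arctan(152/200) ≈ 37.23°
∠L = 88.87° − 186.46° = -97.59°

-97.6°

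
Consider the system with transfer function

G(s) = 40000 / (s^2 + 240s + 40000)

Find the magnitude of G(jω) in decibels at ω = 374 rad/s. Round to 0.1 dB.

At s = jω = j374:
quadratic: (j374)² + 240·j374 + 40000 = -99876 + j89760 → |·| ≈ 1.3428e+05, ∠ ≈ 138.05°
|G| = 40000 / 1.3428e+05 ≈ 0.29789
Gain = 20 log₁₀(0.29789) ≈ -10.52 dB

-10.5 dB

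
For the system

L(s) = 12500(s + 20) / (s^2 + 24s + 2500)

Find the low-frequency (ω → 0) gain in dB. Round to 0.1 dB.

L(0) = 12500·20 / 2500 = 100
20 log₁₀(100) ≈ 40.00 dB

40.0 dB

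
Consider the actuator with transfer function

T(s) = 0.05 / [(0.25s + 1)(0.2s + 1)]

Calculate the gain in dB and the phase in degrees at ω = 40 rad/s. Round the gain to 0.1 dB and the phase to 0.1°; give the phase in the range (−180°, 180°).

-64.2 dB, -167.2°

At ω = 40 rad/s:
pole (1 + j40·0.25) = 1 + j10 → |·| ≈ 10.05, ∠ ≈ 84.29°
pole (1 + j40·0.2) = 1 + j8 → |·| ≈ 8.0623, ∠ ≈ 82.87°
|T| = 0.05 · 1 / (10.05 · 8.0623) ≈ 0.00061708
Gain = 20 log₁₀(0.00061708) ≈ -64.19 dB
∠T = (0°) − (84.29° + 82.87°) = -167.16°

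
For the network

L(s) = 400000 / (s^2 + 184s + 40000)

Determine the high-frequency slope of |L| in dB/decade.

-40 dB/decade

Each pole contributes −20 dB/decade at high frequency; each zero contributes +20 dB/decade.
Net: 0 zero(s) − 2 pole(s) → -40 dB/decade.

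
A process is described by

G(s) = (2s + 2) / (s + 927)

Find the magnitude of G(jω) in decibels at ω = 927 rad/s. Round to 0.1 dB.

Substitute s = j927:
Numerator: 2(j927) + 2 = 2 + j1854
Denominator: (j927) + 927 = 927 + j927
|N| = √(2² + 1854²) ≈ 1854, ∠N ≈ 89.94°
|D| = √(927² + 927²) ≈ 1311, ∠D ≈ 45.00°
|G| = 1854 / 1311 ≈ 1.4142
Gain = 20 log₁₀(1.4142) ≈ 3.01 dB

3.0 dB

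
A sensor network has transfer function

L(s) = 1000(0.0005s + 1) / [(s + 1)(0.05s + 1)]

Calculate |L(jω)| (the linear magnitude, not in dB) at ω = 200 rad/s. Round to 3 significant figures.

0.500

At ω = 200 rad/s:
zero (1 + j200·0.0005) = 1 + j0.1 → |·| ≈ 1.005, ∠ ≈ 5.71°
pole (1 + j200·1) = 1 + j200 → |·| ≈ 200, ∠ ≈ 89.71°
pole (1 + j200·0.05) = 1 + j10 → |·| ≈ 10.05, ∠ ≈ 84.29°
|L| = 1000 · 1.005 / (200 · 10.05) ≈ 0.5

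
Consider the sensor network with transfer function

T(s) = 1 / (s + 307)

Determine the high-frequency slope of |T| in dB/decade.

-20 dB/decade

Each pole contributes −20 dB/decade at high frequency; each zero contributes +20 dB/decade.
Net: 0 zero(s) − 1 pole(s) → -20 dB/decade.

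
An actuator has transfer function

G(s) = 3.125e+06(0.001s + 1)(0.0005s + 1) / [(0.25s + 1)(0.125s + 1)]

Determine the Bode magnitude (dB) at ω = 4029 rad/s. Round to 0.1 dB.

35.2 dB

At ω = 4029 rad/s:
zero (1 + j4029·0.001) = 1 + j4.029 → |·| ≈ 4.1512, ∠ ≈ 76.06°
zero (1 + j4029·0.0005) = 1 + j2.0145 → |·| ≈ 2.249, ∠ ≈ 63.60°
pole (1 + j4029·0.25) = 1 + j1007.25 → |·| ≈ 1007.3, ∠ ≈ 89.94°
pole (1 + j4029·0.125) = 1 + j503.625 → |·| ≈ 503.63, ∠ ≈ 89.89°
|G| = 3.125e+06 · 4.1512 · 2.249 / (1007.3 · 503.63) ≈ 57.51
Gain = 20 log₁₀(57.51) ≈ 35.19 dB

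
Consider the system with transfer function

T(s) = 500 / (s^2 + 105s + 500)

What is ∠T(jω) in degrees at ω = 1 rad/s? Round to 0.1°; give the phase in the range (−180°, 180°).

-11.9°

Substitute s = j1:
Numerator: 500 = 500 + j0
Denominator: (j1)^2 + 105(j1) + 500 = 499 + j105
|N| = √(500² + 0²) ≈ 500, ∠N ≈ 0.00°
|D| = √(499² + 105²) ≈ 509.93, ∠D ≈ 11.88°
∠T = 0.00° − 11.88° = -11.88°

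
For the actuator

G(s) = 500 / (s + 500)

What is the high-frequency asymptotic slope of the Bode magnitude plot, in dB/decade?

Each pole contributes −20 dB/decade at high frequency; each zero contributes +20 dB/decade.
Net: 0 zero(s) − 1 pole(s) → -20 dB/decade.

-20 dB/decade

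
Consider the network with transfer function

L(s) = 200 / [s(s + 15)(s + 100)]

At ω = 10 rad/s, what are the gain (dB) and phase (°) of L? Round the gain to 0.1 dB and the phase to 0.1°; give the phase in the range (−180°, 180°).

-39.1 dB, -129.4°

At s = jω = j10:
pole (s+15): 15 + j10 → |·| = √(15²+10²) = √325 ≈ 18.028, ∠ = arctan(10/15) ≈ 33.69°
pole (s+100): 100 + j10 → |·| = √(100²+10²) = √10100 ≈ 100.5, ∠ = arctan(10/100) ≈ 5.71°
pole at origin: |s| = 10, ∠ = 90.00° (in denominator)
|L| = 200 / 18118 ≈ 0.011039
Gain = 20 log₁₀(0.011039) ≈ -39.14 dB
∠L = 0.00° − 129.40° = -129.40°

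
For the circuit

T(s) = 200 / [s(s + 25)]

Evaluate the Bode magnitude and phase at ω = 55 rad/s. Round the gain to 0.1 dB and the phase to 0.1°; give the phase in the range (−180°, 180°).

-24.4 dB, -155.6°

At s = jω = j55:
pole (s+25): 25 + j55 → |·| = √(25²+55²) = √3650 ≈ 60.415, ∠ = arctan(55/25) ≈ 65.56°
pole at origin: |s| = 55, ∠ = 90.00° (in denominator)
|T| = 200 / 3322.8 ≈ 0.06019
Gain = 20 log₁₀(0.06019) ≈ -24.41 dB
∠T = 0.00° − 155.56° = -155.56°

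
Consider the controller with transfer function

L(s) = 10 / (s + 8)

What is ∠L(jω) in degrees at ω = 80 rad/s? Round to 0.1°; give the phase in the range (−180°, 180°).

At s = jω = j80:
pole (s+8): 8 + j80 → |·| = √(8²+80²) = √6464 ≈ 80.399, ∠ = arctan(80/8) ≈ 84.29°
∠L = 0.00° − 84.29° = -84.29°

-84.3°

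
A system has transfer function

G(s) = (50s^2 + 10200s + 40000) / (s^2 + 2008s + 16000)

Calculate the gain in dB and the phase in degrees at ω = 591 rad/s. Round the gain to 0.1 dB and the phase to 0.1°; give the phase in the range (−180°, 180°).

23.5 dB, 55.2°

Substitute s = j591:
Numerator: 50(j591)^2 + 10200(j591) + 40000 = -17424050 + j6028200
Denominator: (j591)^2 + 2008(j591) + 16000 = -333281 + j1186728
|N| = √(17424050² + 6028200²) ≈ 1.8437e+07, ∠N ≈ 160.92°
|D| = √(333281² + 1186728²) ≈ 1.2326e+06, ∠D ≈ 105.69°
|G| = 1.8437e+07 / 1.2326e+06 ≈ 14.958
Gain = 20 log₁₀(14.958) ≈ 23.50 dB
∠G = 160.92° − 105.69° = 55.23°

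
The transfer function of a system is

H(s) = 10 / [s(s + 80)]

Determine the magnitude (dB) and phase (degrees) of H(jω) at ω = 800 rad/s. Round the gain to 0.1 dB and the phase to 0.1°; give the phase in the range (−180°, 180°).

-96.2 dB, -174.3°

At s = jω = j800:
pole (s+80): 80 + j800 → |·| = √(80²+800²) = √646400 ≈ 803.99, ∠ = arctan(800/80) ≈ 84.29°
pole at origin: |s| = 800, ∠ = 90.00° (in denominator)
|H| = 10 / 6.4319e+05 ≈ 1.5548e-05
Gain = 20 log₁₀(1.5548e-05) ≈ -96.17 dB
∠H = 0.00° − 174.29° = -174.29°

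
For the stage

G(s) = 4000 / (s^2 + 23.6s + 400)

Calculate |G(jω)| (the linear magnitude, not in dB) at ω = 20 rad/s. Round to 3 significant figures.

At s = jω = j20:
quadratic: (j20)² + 23.6·j20 + 400 = 0 + j472 → |·| ≈ 472, ∠ ≈ 90.00°
|G| = 4000 / 472 ≈ 8.4746

8.47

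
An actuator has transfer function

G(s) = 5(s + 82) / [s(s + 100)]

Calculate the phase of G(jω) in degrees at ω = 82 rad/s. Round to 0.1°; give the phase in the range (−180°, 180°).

-84.4°

At s = jω = j82:
zero (s+82): 82 + j82 → |·| = √(82²+82²) = √13448 ≈ 115.97, ∠ = arctan(82/82) ≈ 45.00°
pole (s+100): 100 + j82 → |·| = √(100²+82²) = √16724 ≈ 129.32, ∠ = arctan(82/100) ≈ 39.35°
pole at origin: |s| = 82, ∠ = 90.00° (in denominator)
∠G = 45.00° − 129.35° = -84.35°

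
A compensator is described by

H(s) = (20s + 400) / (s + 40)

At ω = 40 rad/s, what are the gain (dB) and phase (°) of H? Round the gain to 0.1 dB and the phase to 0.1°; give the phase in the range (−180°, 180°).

24.0 dB, 18.4°

Substitute s = j40:
Numerator: 20(j40) + 400 = 400 + j800
Denominator: (j40) + 40 = 40 + j40
|N| = √(400² + 800²) ≈ 894.43, ∠N ≈ 63.43°
|D| = √(40² + 40²) ≈ 56.569, ∠D ≈ 45.00°
|H| = 894.43 / 56.569 ≈ 15.811
Gain = 20 log₁₀(15.811) ≈ 23.98 dB
∠H = 63.43° − 45.00° = 18.43°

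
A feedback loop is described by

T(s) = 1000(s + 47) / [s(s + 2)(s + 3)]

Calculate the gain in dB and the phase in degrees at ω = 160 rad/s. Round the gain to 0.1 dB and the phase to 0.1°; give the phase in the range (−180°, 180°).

At s = jω = j160:
zero (s+47): 47 + j160 → |·| = √(47²+160²) = √27809 ≈ 166.76, ∠ = arctan(160/47) ≈ 73.63°
pole (s+2): 2 + j160 → |·| = √(2²+160²) = √25604 ≈ 160.01, ∠ = arctan(160/2) ≈ 89.28°
pole (s+3): 3 + j160 → |·| = √(3²+160²) = √25609 ≈ 160.03, ∠ = arctan(160/3) ≈ 88.93°
pole at origin: |s| = 160, ∠ = 90.00° (in denominator)
|T| = 1000 · 166.76 / 4.097e+06 ≈ 0.040703
Gain = 20 log₁₀(0.040703) ≈ -27.81 dB
∠T = 73.63° − 268.21° = -194.58° ≡ 165.42° (principal value)

-27.8 dB, 165.4°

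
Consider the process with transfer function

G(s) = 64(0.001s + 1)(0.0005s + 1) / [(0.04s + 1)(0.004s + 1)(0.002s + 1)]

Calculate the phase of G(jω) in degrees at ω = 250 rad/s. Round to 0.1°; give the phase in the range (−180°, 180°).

At ω = 250 rad/s:
zero (1 + j250·0.001) = 1 + j0.25 → |·| ≈ 1.0308, ∠ ≈ 14.04°
zero (1 + j250·0.0005) = 1 + j0.125 → |·| ≈ 1.0078, ∠ ≈ 7.13°
pole (1 + j250·0.04) = 1 + j10 → |·| ≈ 10.05, ∠ ≈ 84.29°
pole (1 + j250·0.004) = 1 + j1 → |·| ≈ 1.4142, ∠ ≈ 45.00°
pole (1 + j250·0.002) = 1 + j0.5 → |·| ≈ 1.118, ∠ ≈ 26.57°
∠G = (14.04° + 7.13°) − (84.29° + 45.00° + 26.57°) = -134.69°

-134.7°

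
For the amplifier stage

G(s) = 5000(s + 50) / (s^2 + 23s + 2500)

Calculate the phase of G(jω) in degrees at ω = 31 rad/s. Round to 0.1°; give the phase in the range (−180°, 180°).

6.9°

At s = jω = j31:
zero (s+50): 50 + j31 → |·| = √(50²+31²) = √3461 ≈ 58.83, ∠ = arctan(31/50) ≈ 31.80°
quadratic: (j31)² + 23·j31 + 2500 = 1539 + j713 → |·| ≈ 1696.1, ∠ ≈ 24.86°
∠G = 31.80° − 24.86° = 6.94°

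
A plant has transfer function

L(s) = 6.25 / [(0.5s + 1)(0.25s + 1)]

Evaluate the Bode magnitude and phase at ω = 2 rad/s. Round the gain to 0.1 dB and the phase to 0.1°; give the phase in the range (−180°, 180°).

At ω = 2 rad/s:
pole (1 + j2·0.5) = 1 + j1 → |·| ≈ 1.4142, ∠ ≈ 45.00°
pole (1 + j2·0.25) = 1 + j0.5 → |·| ≈ 1.118, ∠ ≈ 26.57°
|L| = 6.25 · 1 / (1.4142 · 1.118) ≈ 3.953
Gain = 20 log₁₀(3.953) ≈ 11.94 dB
∠L = (0°) − (45.00° + 26.57°) = -71.57°

11.9 dB, -71.6°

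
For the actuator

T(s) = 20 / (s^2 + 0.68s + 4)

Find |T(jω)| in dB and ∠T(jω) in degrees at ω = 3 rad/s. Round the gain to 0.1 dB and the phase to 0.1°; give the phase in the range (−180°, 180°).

11.4 dB, -157.8°

At s = jω = j3:
quadratic: (j3)² + 0.68·j3 + 4 = -5 + j2.04 → |·| ≈ 5.4001, ∠ ≈ 157.80°
|T| = 20 / 5.4001 ≈ 3.7036
Gain = 20 log₁₀(3.7036) ≈ 11.37 dB
∠T = 0.00° − 157.80° = -157.80°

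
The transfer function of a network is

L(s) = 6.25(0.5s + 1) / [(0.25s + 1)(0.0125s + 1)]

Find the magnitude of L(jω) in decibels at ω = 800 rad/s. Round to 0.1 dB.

1.9 dB

At ω = 800 rad/s:
zero (1 + j800·0.5) = 1 + j400 → |·| ≈ 400, ∠ ≈ 89.86°
pole (1 + j800·0.25) = 1 + j200 → |·| ≈ 200, ∠ ≈ 89.71°
pole (1 + j800·0.0125) = 1 + j10 → |·| ≈ 10.05, ∠ ≈ 84.29°
|L| = 6.25 · 400 / (200 · 10.05) ≈ 1.2438
Gain = 20 log₁₀(1.2438) ≈ 1.90 dB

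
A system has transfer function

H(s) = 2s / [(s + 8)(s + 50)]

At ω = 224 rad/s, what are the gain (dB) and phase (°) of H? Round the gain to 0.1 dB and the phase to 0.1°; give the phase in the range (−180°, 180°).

-41.2 dB, -75.4°

At s = jω = j224:
zero at origin: s = j224 → |·| = 224, ∠ = 90.00°
pole (s+8): 8 + j224 → |·| = √(8²+224²) = √50240 ≈ 224.14, ∠ = arctan(224/8) ≈ 87.95°
pole (s+50): 50 + j224 → |·| = √(50²+224²) = √52676 ≈ 229.51, ∠ = arctan(224/50) ≈ 77.42°
|H| = 2 · 224 / 51442 ≈ 0.0087088
Gain = 20 log₁₀(0.0087088) ≈ -41.20 dB
∠H = 90.00° − 165.37° = -75.37°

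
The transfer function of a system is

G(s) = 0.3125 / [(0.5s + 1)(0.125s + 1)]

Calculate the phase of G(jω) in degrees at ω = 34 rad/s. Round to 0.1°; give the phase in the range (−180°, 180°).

-163.4°

At ω = 34 rad/s:
pole (1 + j34·0.5) = 1 + j17 → |·| ≈ 17.029, ∠ ≈ 86.63°
pole (1 + j34·0.125) = 1 + j4.25 → |·| ≈ 4.3661, ∠ ≈ 76.76°
∠G = (0°) − (86.63° + 76.76°) = -163.39°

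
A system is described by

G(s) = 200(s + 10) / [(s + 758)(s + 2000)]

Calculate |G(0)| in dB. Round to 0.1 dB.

-57.6 dB

G(0) = 200·10 / (758·2000) ≈ 0.0013193
20 log₁₀(0.0013193) ≈ -57.59 dB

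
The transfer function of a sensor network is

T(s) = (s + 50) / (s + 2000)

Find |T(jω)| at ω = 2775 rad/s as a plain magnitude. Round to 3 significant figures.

Substitute s = j2775:
Numerator: (j2775) + 50 = 50 + j2775
Denominator: (j2775) + 2000 = 2000 + j2775
|N| = √(50² + 2775²) ≈ 2775.5, ∠N ≈ 88.97°
|D| = √(2000² + 2775²) ≈ 3420.6, ∠D ≈ 54.22°
|T| = 2775.5 / 3420.6 ≈ 0.81141

0.811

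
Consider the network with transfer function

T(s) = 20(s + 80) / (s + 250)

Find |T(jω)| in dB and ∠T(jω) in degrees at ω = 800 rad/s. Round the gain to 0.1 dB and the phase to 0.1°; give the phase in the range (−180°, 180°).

At s = jω = j800:
zero (s+80): 80 + j800 → |·| = √(80²+800²) = √646400 ≈ 803.99, ∠ = arctan(800/80) ≈ 84.29°
pole (s+250): 250 + j800 → |·| = √(250²+800²) = √702500 ≈ 838.15, ∠ = arctan(800/250) ≈ 72.65°
|T| = 20 · 803.99 / 838.15 ≈ 19.185
Gain = 20 log₁₀(19.185) ≈ 25.66 dB
∠T = 84.29° − 72.65° = 11.64°

25.7 dB, 11.6°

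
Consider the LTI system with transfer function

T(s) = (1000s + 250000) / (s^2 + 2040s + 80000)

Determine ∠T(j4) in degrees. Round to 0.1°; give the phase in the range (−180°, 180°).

Substitute s = j4:
Numerator: 1000(j4) + 250000 = 250000 + j4000
Denominator: (j4)^2 + 2040(j4) + 80000 = 79984 + j8160
|N| = √(250000² + 4000²) ≈ 2.5003e+05, ∠N ≈ 0.92°
|D| = √(79984² + 8160²) ≈ 80399, ∠D ≈ 5.83°
∠T = 0.92° − 5.83° = -4.91°

-4.9°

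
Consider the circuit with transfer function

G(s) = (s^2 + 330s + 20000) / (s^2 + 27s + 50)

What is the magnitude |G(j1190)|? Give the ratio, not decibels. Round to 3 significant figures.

Substitute s = j1190:
Numerator: (j1190)^2 + 330(j1190) + 20000 = -1396100 + j392700
Denominator: (j1190)^2 + 27(j1190) + 50 = -1416050 + j32130
|N| = √(1396100² + 392700²) ≈ 1.4503e+06, ∠N ≈ 164.29°
|D| = √(1416050² + 32130²) ≈ 1.4164e+06, ∠D ≈ 178.70°
|G| = 1.4503e+06 / 1.4164e+06 ≈ 1.0239

1.02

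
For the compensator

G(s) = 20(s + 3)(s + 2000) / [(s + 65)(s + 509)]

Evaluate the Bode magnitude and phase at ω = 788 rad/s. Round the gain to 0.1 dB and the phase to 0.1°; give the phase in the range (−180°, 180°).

At s = jω = j788:
zero (s+3): 3 + j788 → |·| = √(3²+788²) = √620953 ≈ 788.01, ∠ = arctan(788/3) ≈ 89.78°
zero (s+2000): 2000 + j788 → |·| = √(2000²+788²) = √4620944 ≈ 2149.6, ∠ = arctan(788/2000) ≈ 21.50°
pole (s+65): 65 + j788 → |·| = √(65²+788²) = √625169 ≈ 790.68, ∠ = arctan(788/65) ≈ 85.28°
pole (s+509): 509 + j788 → |·| = √(509²+788²) = √880025 ≈ 938.1, ∠ = arctan(788/509) ≈ 57.14°
|G| = 20 · 1.6939e+06 / 7.4174e+05 ≈ 45.674
Gain = 20 log₁₀(45.674) ≈ 33.19 dB
∠G = 111.28° − 142.42° = -31.14°

33.2 dB, -31.1°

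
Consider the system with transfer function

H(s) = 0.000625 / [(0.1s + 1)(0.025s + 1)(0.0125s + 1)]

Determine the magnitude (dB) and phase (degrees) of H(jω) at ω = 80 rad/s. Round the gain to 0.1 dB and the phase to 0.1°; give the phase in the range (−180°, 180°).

-92.2 dB, 168.7°

At ω = 80 rad/s:
pole (1 + j80·0.1) = 1 + j8 → |·| ≈ 8.0623, ∠ ≈ 82.87°
pole (1 + j80·0.025) = 1 + j2 → |·| ≈ 2.2361, ∠ ≈ 63.43°
pole (1 + j80·0.0125) = 1 + j1 → |·| ≈ 1.4142, ∠ ≈ 45.00°
|H| = 0.000625 · 1 / (8.0623 · 2.2361 · 1.4142) ≈ 2.4514e-05
Gain = 20 log₁₀(2.4514e-05) ≈ -92.21 dB
∠H = (0°) − (82.87° + 63.43° + 45.00°) = -191.30° ≡ 168.70° (principal value)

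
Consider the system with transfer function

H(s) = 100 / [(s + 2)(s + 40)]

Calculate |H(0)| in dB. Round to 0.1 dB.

H(0) = 100 / (2·40) = 1.25
20 log₁₀(1.25) ≈ 1.94 dB

1.9 dB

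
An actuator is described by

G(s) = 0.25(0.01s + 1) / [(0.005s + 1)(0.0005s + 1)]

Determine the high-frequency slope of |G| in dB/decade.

Each pole contributes −20 dB/decade at high frequency; each zero contributes +20 dB/decade.
Net: 1 zero(s) − 2 pole(s) → -20 dB/decade.

-20 dB/decade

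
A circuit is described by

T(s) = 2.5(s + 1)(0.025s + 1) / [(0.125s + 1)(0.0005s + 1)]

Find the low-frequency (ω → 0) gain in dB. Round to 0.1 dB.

8.0 dB

T(0) = 2.5 · 1 / 1 = 2.5
20 log₁₀(2.5) ≈ 7.96 dB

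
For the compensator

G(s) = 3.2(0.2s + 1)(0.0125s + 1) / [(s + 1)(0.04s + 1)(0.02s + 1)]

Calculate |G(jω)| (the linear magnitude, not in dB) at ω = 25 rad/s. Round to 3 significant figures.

0.432

At ω = 25 rad/s:
zero (1 + j25·0.2) = 1 + j5 → |·| ≈ 5.099, ∠ ≈ 78.69°
zero (1 + j25·0.0125) = 1 + j0.3125 → |·| ≈ 1.0477, ∠ ≈ 17.35°
pole (1 + j25·1) = 1 + j25 → |·| ≈ 25.02, ∠ ≈ 87.71°
pole (1 + j25·0.04) = 1 + j1 → |·| ≈ 1.4142, ∠ ≈ 45.00°
pole (1 + j25·0.02) = 1 + j0.5 → |·| ≈ 1.118, ∠ ≈ 26.57°
|G| = 3.2 · 5.099 · 1.0477 / (25.02 · 1.4142 · 1.118) ≈ 0.43215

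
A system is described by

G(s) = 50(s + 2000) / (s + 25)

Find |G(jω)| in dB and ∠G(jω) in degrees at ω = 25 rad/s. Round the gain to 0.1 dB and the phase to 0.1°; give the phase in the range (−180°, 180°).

At s = jω = j25:
zero (s+2000): 2000 + j25 → |·| = √(2000²+25²) = √4000625 ≈ 2000.2, ∠ = arctan(25/2000) ≈ 0.72°
pole (s+25): 25 + j25 → |·| = √(25²+25²) = √1250 ≈ 35.355, ∠ = arctan(25/25) ≈ 45.00°
|G| = 50 · 2000.2 / 35.355 ≈ 2828.7
Gain = 20 log₁₀(2828.7) ≈ 69.03 dB
∠G = 0.72° − 45.00° = -44.28°

69.0 dB, -44.3°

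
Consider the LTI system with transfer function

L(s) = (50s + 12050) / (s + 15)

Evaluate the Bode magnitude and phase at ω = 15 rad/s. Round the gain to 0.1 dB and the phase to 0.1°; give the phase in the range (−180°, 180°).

55.1 dB, -41.4°

Substitute s = j15:
Numerator: 50(j15) + 12050 = 12050 + j750
Denominator: (j15) + 15 = 15 + j15
|N| = √(12050² + 750²) ≈ 12073, ∠N ≈ 3.56°
|D| = √(15² + 15²) ≈ 21.213, ∠D ≈ 45.00°
|L| = 12073 / 21.213 ≈ 569.13
Gain = 20 log₁₀(569.13) ≈ 55.10 dB
∠L = 3.56° − 45.00° = -41.44°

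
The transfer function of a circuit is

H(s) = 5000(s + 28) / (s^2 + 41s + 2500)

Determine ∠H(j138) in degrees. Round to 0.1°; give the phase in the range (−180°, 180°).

At s = jω = j138:
zero (s+28): 28 + j138 → |·| = √(28²+138²) = √19828 ≈ 140.81, ∠ = arctan(138/28) ≈ 78.53°
quadratic: (j138)² + 41·j138 + 2500 = -16544 + j5658 → |·| ≈ 17485, ∠ ≈ 161.12°
∠H = 78.53° − 161.12° = -82.59°

-82.6°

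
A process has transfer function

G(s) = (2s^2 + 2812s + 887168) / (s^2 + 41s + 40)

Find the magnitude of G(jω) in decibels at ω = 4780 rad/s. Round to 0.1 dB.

Substitute s = j4780:
Numerator: 2(j4780)^2 + 2812(j4780) + 887168 = -44809632 + j13441360
Denominator: (j4780)^2 + 41(j4780) + 40 = -22848360 + j195980
|N| = √(44809632² + 13441360²) ≈ 4.6782e+07, ∠N ≈ 163.30°
|D| = √(22848360² + 195980²) ≈ 2.2849e+07, ∠D ≈ 179.51°
|G| = 4.6782e+07 / 2.2849e+07 ≈ 2.0474
Gain = 20 log₁₀(2.0474) ≈ 6.22 dB

6.2 dB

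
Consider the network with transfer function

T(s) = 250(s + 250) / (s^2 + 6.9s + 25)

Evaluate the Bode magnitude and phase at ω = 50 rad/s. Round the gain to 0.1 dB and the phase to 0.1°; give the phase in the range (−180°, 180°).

At s = jω = j50:
zero (s+250): 250 + j50 → |·| = √(250²+50²) = √65000 ≈ 254.95, ∠ = arctan(50/250) ≈ 11.31°
quadratic: (j50)² + 6.9·j50 + 25 = -2475 + j345 → |·| ≈ 2498.9, ∠ ≈ 172.06°
|T| = 250 · 254.95 / 2498.9 ≈ 25.506
Gain = 20 log₁₀(25.506) ≈ 28.13 dB
∠T = 11.31° − 172.06° = -160.75°

28.1 dB, -160.8°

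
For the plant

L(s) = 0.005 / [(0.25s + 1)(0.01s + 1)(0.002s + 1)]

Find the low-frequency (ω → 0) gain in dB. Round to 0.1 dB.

-46.0 dB

L(0) = 0.005 · 1 / 1 = 0.005
20 log₁₀(0.005) ≈ -46.02 dB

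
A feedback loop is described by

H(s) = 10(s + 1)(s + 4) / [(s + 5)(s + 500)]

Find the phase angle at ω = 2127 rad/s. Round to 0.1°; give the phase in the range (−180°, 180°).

13.2°

At s = jω = j2127:
zero (s+1): 1 + j2127 → |·| = √(1²+2127²) = √4524130 ≈ 2127, ∠ = arctan(2127/1) ≈ 89.97°
zero (s+4): 4 + j2127 → |·| = √(4²+2127²) = √4524145 ≈ 2127, ∠ = arctan(2127/4) ≈ 89.89°
pole (s+5): 5 + j2127 → |·| = √(5²+2127²) = √4524154 ≈ 2127, ∠ = arctan(2127/5) ≈ 89.87°
pole (s+500): 500 + j2127 → |·| = √(500²+2127²) = √4774129 ≈ 2185, ∠ = arctan(2127/500) ≈ 76.77°
∠H = 179.86° − 166.64° = 13.22°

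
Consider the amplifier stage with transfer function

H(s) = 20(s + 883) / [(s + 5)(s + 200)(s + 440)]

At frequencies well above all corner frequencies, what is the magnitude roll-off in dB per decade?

Each pole contributes −20 dB/decade at high frequency; each zero contributes +20 dB/decade.
Net: 1 zero(s) − 3 pole(s) → -40 dB/decade.

-40 dB/decade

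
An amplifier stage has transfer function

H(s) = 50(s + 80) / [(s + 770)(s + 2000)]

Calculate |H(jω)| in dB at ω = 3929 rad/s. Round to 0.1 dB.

At s = jω = j3929:
zero (s+80): 80 + j3929 → |·| = √(80²+3929²) = √15443441 ≈ 3929.8, ∠ = arctan(3929/80) ≈ 88.83°
pole (s+770): 770 + j3929 → |·| = √(770²+3929²) = √16029941 ≈ 4003.7, ∠ = arctan(3929/770) ≈ 78.91°
pole (s+2000): 2000 + j3929 → |·| = √(2000²+3929²) = √19437041 ≈ 4408.7, ∠ = arctan(3929/2000) ≈ 63.02°
|H| = 50 · 3929.8 / 1.7651e+07 ≈ 0.011132
Gain = 20 log₁₀(0.011132) ≈ -39.07 dB

-39.1 dB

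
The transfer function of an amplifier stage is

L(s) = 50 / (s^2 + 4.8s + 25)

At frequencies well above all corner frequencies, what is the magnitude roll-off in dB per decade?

Each pole contributes −20 dB/decade at high frequency; each zero contributes +20 dB/decade.
Net: 0 zero(s) − 2 pole(s) → -40 dB/decade.

-40 dB/decade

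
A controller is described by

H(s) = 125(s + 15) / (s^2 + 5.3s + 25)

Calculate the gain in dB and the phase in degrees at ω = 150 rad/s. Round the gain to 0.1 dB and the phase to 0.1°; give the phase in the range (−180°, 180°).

-1.5 dB, -93.7°

At s = jω = j150:
zero (s+15): 15 + j150 → |·| = √(15²+150²) = √22725 ≈ 150.75, ∠ = arctan(150/15) ≈ 84.29°
quadratic: (j150)² + 5.3·j150 + 25 = -22475 + j795 → |·| ≈ 22489, ∠ ≈ 177.97°
|H| = 125 · 150.75 / 22489 ≈ 0.83791
Gain = 20 log₁₀(0.83791) ≈ -1.54 dB
∠H = 84.29° − 177.97° = -93.68°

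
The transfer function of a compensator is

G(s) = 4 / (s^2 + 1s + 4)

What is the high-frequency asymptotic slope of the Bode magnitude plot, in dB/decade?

-40 dB/decade

Each pole contributes −20 dB/decade at high frequency; each zero contributes +20 dB/decade.
Net: 0 zero(s) − 2 pole(s) → -40 dB/decade.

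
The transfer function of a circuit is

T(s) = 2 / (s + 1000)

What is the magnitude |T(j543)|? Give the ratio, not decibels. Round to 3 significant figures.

Substitute s = j543:
Numerator: 2 = 2 + j0
Denominator: (j543) + 1000 = 1000 + j543
|N| = √(2² + 0²) ≈ 2, ∠N ≈ 0.00°
|D| = √(1000² + 543²) ≈ 1137.9, ∠D ≈ 28.50°
|T| = 2 / 1137.9 ≈ 0.0017576

0.00176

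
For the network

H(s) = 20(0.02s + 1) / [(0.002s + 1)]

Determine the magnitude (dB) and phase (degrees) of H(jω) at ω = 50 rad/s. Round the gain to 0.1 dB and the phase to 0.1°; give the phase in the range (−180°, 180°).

At ω = 50 rad/s:
zero (1 + j50·0.02) = 1 + j1 → |·| ≈ 1.4142, ∠ ≈ 45.00°
pole (1 + j50·0.002) = 1 + j0.1 → |·| ≈ 1.005, ∠ ≈ 5.71°
|H| = 20 · 1.4142 / (1.005) ≈ 28.143
Gain = 20 log₁₀(28.143) ≈ 28.99 dB
∠H = (45.00°) − (5.71°) = 39.29°

29.0 dB, 39.3°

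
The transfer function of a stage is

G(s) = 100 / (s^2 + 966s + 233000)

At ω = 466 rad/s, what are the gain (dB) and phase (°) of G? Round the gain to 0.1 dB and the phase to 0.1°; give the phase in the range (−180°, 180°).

-73.1 dB, -88.0°

Substitute s = j466:
Numerator: 100 = 100 + j0
Denominator: (j466)^2 + 966(j466) + 233000 = 15844 + j450156
|N| = √(100² + 0²) ≈ 100, ∠N ≈ 0.00°
|D| = √(15844² + 450156²) ≈ 4.5043e+05, ∠D ≈ 87.98°
|G| = 100 / 4.5043e+05 ≈ 0.00022201
Gain = 20 log₁₀(0.00022201) ≈ -73.07 dB
∠G = 0.00° − 87.98° = -87.98°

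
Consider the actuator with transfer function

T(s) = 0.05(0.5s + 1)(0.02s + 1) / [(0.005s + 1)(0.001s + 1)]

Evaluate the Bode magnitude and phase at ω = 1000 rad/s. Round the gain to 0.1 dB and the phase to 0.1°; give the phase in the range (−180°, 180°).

36.8 dB, 53.3°

At ω = 1000 rad/s:
zero (1 + j1000·0.5) = 1 + j500 → |·| ≈ 500, ∠ ≈ 89.89°
zero (1 + j1000·0.02) = 1 + j20 → |·| ≈ 20.025, ∠ ≈ 87.14°
pole (1 + j1000·0.005) = 1 + j5 → |·| ≈ 5.099, ∠ ≈ 78.69°
pole (1 + j1000·0.001) = 1 + j1 → |·| ≈ 1.4142, ∠ ≈ 45.00°
|T| = 0.05 · 500 · 20.025 / (5.099 · 1.4142) ≈ 69.425
Gain = 20 log₁₀(69.425) ≈ 36.83 dB
∠T = (89.89° + 87.14°) − (78.69° + 45.00°) = 53.34°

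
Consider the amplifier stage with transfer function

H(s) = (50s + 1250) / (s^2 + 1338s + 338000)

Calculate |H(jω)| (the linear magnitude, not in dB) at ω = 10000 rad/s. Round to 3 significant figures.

0.00497

Substitute s = j10000:
Numerator: 50(j10000) + 1250 = 1250 + j500000
Denominator: (j10000)^2 + 1338(j10000) + 338000 = -99662000 + j13380000
|N| = √(1250² + 500000²) ≈ 5e+05, ∠N ≈ 89.86°
|D| = √(99662000² + 13380000²) ≈ 1.0056e+08, ∠D ≈ 172.35°
|H| = 5e+05 / 1.0056e+08 ≈ 0.0049722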